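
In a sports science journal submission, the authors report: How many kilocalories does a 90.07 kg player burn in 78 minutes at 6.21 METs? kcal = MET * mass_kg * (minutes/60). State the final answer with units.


kcal = MET * mass * time_hr
Convert time: 78 min = 1.3 hr
kcal = 6.21 * 90.07 * 1.3
kcal = 727.1351 kcal

727.1351 kcal


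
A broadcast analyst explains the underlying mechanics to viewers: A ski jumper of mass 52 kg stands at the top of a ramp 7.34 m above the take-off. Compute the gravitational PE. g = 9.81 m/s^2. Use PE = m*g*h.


PE = m * g * h
PE = 52 * 9.81 * 7.34
PE = 510.12 * 7.34 = 3744.2808 J

3744.2808 J


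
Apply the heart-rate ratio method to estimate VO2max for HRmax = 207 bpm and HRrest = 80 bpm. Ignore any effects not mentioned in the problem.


VO2max = 15.3 * HRmax / HRrest
VO2max = 15.3 * 207 / 80
VO2max = 3167.1 / 80 = 39.5888 mL/kg/min

39.5888 mL/kg/min


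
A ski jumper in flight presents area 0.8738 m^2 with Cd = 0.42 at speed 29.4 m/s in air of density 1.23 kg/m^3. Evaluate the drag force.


Fd = 0.5 * Cd * rho * A * v^2
Fd = 0.5 * 0.42 * 1.23 * 0.8738 * 29.4^2
v^2 = 864.36
Fd = 0.5 * 0.42 * 1.23 * 0.8738 * 864.36 = 195.0882 N

195.0882 N


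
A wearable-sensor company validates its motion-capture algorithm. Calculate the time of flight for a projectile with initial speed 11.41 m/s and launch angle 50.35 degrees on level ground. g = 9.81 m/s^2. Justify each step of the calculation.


T = 2*v*sin(theta)/g
sin(theta) = sin(50.35 deg) = 0.77
T = 2*11.41*0.77 / 9.81
T = 17.5704 / 9.81 = 1.7911 s

1.7911 s


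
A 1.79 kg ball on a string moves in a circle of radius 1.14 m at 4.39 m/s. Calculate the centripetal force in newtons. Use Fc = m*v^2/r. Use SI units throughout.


Fc = m * v^2 / r
v^2 = 4.39^2 = 19.2721
Fc = 1.79 * 19.2721 / 1.14
Fc = 34.4971 / 1.14 = 30.2606 N

30.2606 N


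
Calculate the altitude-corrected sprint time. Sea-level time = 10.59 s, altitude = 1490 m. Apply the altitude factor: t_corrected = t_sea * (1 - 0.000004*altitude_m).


Correction factor = 1 - 0.000004 * 1490 = 0.99404
t_corrected = t_sea * factor = 10.59 * 0.99404
t_corrected = 10.5269 s

10.5269 s


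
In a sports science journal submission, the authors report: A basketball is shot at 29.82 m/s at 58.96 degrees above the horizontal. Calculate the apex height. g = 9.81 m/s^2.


H = (v*sin(theta))^2 / (2*g)
vy = v*sin(theta) = 29.82 * sin(58.96 deg) = 25.55 m/s
H = vy^2 / (2*g) = 652.8025 / (2*9.81)
H = 652.8025 / 19.62 = 33.2723 m

33.2723 m


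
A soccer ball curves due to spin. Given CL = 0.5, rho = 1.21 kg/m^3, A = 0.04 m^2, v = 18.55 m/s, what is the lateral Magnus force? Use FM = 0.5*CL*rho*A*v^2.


FM = 0.5 * CL * rho * A * v^2
FM = 0.5 * 0.5 * 1.21 * 0.04 * 18.55^2
v^2 = 344.1025
FM = 0.5 * 0.5 * 1.21 * 0.04 * 344.1025 = 4.1636 N

4.1636 N


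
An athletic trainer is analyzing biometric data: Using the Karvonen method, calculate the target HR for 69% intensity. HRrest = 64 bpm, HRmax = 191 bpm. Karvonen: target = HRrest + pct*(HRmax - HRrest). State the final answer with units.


Target = HRrest + pct*(HRmax - HRrest)
Heart rate reserve = HRmax - HRrest = 191 - 64 = 127 bpm
Fraction = 69% = 0.69
Target = 64 + 0.69 * 127
Target = 64 + 87.63 = 151.63 bpm

151.63 bpm


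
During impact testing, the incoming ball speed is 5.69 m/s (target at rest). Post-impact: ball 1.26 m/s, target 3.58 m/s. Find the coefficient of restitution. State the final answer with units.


e = (v2_after - v1_after) / (v1_before - v2_before)
Numerator = 3.58 - 1.26 = 2.32
Denominator = 5.69 - 0 = 5.69
e = 2.32 / 5.69 = 0.4077

0.4077


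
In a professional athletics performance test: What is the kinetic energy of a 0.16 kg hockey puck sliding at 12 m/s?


KE = 0.5 * m * v^2
KE = 0.5 * 0.16 * 12^2
KE = 0.5 * 0.16 * 144 = 11.52 J

11.52 J


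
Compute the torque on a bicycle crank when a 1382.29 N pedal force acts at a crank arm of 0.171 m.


tau = F * d
tau = 1382.29 * 0.171
tau = 236.3716 N*m

236.3716 N*m


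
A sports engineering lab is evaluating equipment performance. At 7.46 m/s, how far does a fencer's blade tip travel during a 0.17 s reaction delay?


d = v * t
d = 7.46 * 0.17
d = 1.2682 m

1.2682 m


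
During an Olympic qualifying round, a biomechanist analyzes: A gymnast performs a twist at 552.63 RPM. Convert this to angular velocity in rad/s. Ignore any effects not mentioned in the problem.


omega = RPM * 2 * pi / 60
omega = 552.63 * 2 * 3.14159 / 60
omega = 3472.2767 / 60 = 57.8713 rad/s

57.8713 rad/s


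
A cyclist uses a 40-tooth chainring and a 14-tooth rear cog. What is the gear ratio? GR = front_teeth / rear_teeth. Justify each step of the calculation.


GR = front_teeth / rear_teeth
GR = 40 / 14
GR = 2.8571

2.8571


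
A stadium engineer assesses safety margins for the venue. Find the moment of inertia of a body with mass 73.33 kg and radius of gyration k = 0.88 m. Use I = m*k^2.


I = m * k^2
I = 73.33 * 0.88^2
I = 73.33 * 0.7744 = 56.7868 kg*m^2

56.7868 kg*m^2


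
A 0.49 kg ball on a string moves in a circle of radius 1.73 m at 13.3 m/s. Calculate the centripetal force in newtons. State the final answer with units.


Fc = m * v^2 / r
v^2 = 13.3^2 = 176.89
Fc = 0.49 * 176.89 / 1.73
Fc = 86.6761 / 1.73 = 50.1018 N

50.1018 N


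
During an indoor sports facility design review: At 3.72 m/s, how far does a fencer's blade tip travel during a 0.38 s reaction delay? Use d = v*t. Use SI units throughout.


d = v * t
d = 3.72 * 0.38
d = 1.4136 m

1.4136 m


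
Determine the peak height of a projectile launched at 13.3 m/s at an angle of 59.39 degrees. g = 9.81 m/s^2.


H = (v*sin(theta))^2 / (2*g)
vy = v*sin(theta) = 13.3 * sin(59.39 deg) = 11.4467 m/s
H = vy^2 / (2*g) = 131.0266 / (2*9.81)
H = 131.0266 / 19.62 = 6.6782 m

6.6782 m


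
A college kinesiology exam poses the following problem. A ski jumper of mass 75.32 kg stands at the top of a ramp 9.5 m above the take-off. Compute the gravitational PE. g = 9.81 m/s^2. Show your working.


PE = m * g * h
PE = 75.32 * 9.81 * 9.5
PE = 738.8892 * 9.5 = 7019.4474 J

7019.4474 J


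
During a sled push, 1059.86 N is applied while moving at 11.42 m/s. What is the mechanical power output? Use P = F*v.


P = F * v
P = 1059.86 * 11.42
P = 12103.6012 W

12103.6012 W


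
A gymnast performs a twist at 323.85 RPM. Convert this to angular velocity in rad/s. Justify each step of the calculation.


omega = RPM * 2 * pi / 60
omega = 323.85 * 2 * 3.14159 / 60
omega = 2034.8096 / 60 = 33.9135 rad/s

33.9135 rad/s


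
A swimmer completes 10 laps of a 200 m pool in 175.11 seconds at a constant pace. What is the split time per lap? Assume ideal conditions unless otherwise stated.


Split time = total_time / n_laps = 175.11 / 10
Split time = 17.511 s per lap

17.511 s


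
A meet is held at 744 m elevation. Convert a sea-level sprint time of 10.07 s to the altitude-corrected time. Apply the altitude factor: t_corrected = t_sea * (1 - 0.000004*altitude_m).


Correction factor = 1 - 0.000004 * 744 = 0.997024
t_corrected = t_sea * factor = 10.07 * 0.997024
t_corrected = 10.04 s

10.04 s


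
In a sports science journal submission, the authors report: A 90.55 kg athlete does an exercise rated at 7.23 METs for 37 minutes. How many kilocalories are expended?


kcal = MET * mass * time_hr
Convert time: 37 min = 0.6167 hr
kcal = 7.23 * 90.55 * 0.6167
kcal = 403.7172 kcal

403.7172 kcal


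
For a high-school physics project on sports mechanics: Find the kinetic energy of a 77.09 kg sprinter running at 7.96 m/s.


KE = 0.5 * m * v^2
KE = 0.5 * 77.09 * 7.96^2
KE = 0.5 * 77.09 * 63.3616 = 2442.2729 J

2442.2729 J


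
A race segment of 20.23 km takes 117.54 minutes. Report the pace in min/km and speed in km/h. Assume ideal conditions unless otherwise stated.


Pace = time / distance = 117.54 min / 20.23 km = 5.8102 min/km
Speed = distance / time_in_hours = 20.23 / 1.959 hr
Speed = 10.3267 km/h

5.8102 min/km, 10.3267 km/h


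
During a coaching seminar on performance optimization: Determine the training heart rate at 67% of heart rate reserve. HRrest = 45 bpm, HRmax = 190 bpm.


Target = HRrest + pct*(HRmax - HRrest)
Heart rate reserve = HRmax - HRrest = 190 - 45 = 145 bpm
Fraction = 67% = 0.67
Target = 45 + 0.67 * 145
Target = 45 + 97.15 = 142.15 bpm

142.15 bpm


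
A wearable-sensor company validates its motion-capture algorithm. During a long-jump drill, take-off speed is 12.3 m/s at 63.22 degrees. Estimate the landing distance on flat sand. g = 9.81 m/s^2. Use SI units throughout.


R = v^2 * sin(2*theta) / g
Convert angle to radians: theta = 63.22 deg = 1.1034 rad
sin(2*theta) = sin(2.2068) = 0.8045
R = 12.3^2 * 0.8045 / 9.81
R = 151.29 * 0.8045 / 9.81 = 12.4067 m

12.4067 m


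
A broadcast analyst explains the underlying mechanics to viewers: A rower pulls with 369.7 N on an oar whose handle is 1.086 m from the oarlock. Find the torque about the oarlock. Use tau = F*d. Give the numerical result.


tau = F * d
tau = 369.7 * 1.086
tau = 401.4942 N*m

401.4942 N*m


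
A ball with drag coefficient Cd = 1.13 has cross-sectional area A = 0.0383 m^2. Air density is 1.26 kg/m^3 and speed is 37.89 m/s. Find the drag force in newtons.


Fd = 0.5 * Cd * rho * A * v^2
Fd = 0.5 * 1.13 * 1.26 * 0.0383 * 37.89^2
v^2 = 1435.6521
Fd = 0.5 * 1.13 * 1.26 * 0.0383 * 1435.6521 = 39.1442 N

39.1442 N


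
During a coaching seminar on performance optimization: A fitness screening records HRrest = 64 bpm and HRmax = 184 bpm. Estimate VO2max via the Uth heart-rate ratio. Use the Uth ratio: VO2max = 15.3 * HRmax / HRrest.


VO2max = 15.3 * HRmax / HRrest
VO2max = 15.3 * 184 / 64
VO2max = 2815.2 / 64 = 43.9875 mL/kg/min

43.9875 mL/kg/min


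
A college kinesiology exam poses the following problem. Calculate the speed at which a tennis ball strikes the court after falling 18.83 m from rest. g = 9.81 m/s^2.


v = sqrt(2 * g * h)
v = sqrt(2 * 9.81 * 18.83)
v = sqrt(369.4446) = 19.2209 m/s

19.2209 m/s


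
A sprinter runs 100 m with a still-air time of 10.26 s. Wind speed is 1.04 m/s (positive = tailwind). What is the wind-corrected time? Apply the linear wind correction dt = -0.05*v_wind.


dt = -0.05 * v_wind = -0.05 * 1.04 = -0.052 s
t_corrected = t_still + dt = 10.26 + (-0.052)
t_corrected = 10.208 s

10.208 s


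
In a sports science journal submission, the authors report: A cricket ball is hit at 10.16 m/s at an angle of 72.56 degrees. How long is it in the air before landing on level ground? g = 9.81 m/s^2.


T = 2*v*sin(theta)/g
sin(theta) = sin(72.56 deg) = 0.954
T = 2*10.16*0.954 / 9.81
T = 19.3859 / 9.81 = 1.9761 s

1.9761 s


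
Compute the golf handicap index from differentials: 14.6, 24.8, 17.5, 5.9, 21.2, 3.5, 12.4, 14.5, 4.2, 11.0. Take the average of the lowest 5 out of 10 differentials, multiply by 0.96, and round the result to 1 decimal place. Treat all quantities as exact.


All differentials: 14.6, 24.8, 17.5, 5.9, 21.2, 3.5, 12.4, 14.5, 4.2, 11.0
Sorted: 3.5, 4.2, 5.9, 11.0, 12.4, 14.5, 14.6, 17.5, 21.2, 24.8
Best 5: 3.5, 4.2, 5.9, 11.0, 12.4
Average of best = 37 / 5 = 7.4
Raw index = 7.4 * 0.96 = 7.104
Handicap index = round(7.104, 1) = 7.1

7.1


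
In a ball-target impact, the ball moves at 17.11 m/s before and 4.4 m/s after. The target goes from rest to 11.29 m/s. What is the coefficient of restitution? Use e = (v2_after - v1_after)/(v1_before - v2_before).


e = (v2_after - v1_after) / (v1_before - v2_before)
Numerator = 11.29 - 4.4 = 6.89
Denominator = 17.11 - 0 = 17.11
e = 6.89 / 17.11 = 0.4027

0.4027


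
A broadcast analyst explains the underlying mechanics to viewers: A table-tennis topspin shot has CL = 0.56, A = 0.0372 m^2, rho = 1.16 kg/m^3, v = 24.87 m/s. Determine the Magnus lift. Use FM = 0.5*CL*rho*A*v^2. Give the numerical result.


FM = 0.5 * CL * rho * A * v^2
FM = 0.5 * 0.56 * 1.16 * 0.0372 * 24.87^2
v^2 = 618.5169
FM = 0.5 * 0.56 * 1.16 * 0.0372 * 618.5169 = 7.4733 N

7.4733 N


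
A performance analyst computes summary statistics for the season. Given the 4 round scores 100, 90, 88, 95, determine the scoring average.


Average = sum / n
Sum = 373
Average = 373 / 4 = 93.25

93.25


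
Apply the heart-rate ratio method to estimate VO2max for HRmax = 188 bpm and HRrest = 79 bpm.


VO2max = 15.3 * HRmax / HRrest
VO2max = 15.3 * 188 / 79
VO2max = 2876.4 / 79 = 36.4101 mL/kg/min

36.4101 mL/kg/min


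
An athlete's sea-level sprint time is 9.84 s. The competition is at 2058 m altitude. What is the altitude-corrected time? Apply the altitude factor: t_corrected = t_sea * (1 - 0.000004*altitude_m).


Correction factor = 1 - 0.000004 * 2058 = 0.991768
t_corrected = t_sea * factor = 9.84 * 0.991768
t_corrected = 9.759 s

9.759 s


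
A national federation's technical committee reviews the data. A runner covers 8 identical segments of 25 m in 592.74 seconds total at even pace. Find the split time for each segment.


Split time = total_time / n_laps = 592.74 / 8
Split time = 74.0925 s per lap

74.0925 s


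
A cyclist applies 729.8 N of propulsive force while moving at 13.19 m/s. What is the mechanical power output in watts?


P = F * v
P = 729.8 * 13.19
P = 9626.062 W

9626.062 W


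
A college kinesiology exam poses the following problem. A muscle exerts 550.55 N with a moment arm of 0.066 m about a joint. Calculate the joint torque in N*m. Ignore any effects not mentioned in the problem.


tau = F * d
tau = 550.55 * 0.066
tau = 36.3363 N*m

36.3363 N*m


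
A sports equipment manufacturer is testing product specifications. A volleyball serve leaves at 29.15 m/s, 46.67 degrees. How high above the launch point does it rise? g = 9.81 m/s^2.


H = (v*sin(theta))^2 / (2*g)
vy = v*sin(theta) = 29.15 * sin(46.67 deg) = 21.2041 m/s
H = vy^2 / (2*g) = 449.6141 / (2*9.81)
H = 449.6141 / 19.62 = 22.9161 m

22.9161 m


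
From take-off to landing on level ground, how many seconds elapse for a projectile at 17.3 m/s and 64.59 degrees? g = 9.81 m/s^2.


T = 2*v*sin(theta)/g
sin(theta) = sin(64.59 deg) = 0.9033
T = 2*17.3*0.9033 / 9.81
T = 31.2528 / 9.81 = 3.1858 s

3.1858 s


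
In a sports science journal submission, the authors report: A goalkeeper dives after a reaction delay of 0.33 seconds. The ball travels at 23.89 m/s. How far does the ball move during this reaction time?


d = v * t
d = 23.89 * 0.33
d = 7.8837 m

7.8837 m


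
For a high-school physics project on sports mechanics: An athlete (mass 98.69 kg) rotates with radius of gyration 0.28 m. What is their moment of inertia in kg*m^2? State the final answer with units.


I = m * k^2
I = 98.69 * 0.28^2
I = 98.69 * 0.0784 = 7.7373 kg*m^2

7.7373 kg*m^2


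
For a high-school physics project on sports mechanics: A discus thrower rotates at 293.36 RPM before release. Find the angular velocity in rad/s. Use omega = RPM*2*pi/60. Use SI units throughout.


omega = RPM * 2 * pi / 60
omega = 293.36 * 2 * 3.14159 / 60
omega = 1843.2352 / 60 = 30.7206 rad/s

30.7206 rad/s


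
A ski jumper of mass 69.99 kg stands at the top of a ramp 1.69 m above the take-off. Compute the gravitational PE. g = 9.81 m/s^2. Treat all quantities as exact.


PE = m * g * h
PE = 69.99 * 9.81 * 1.69
PE = 686.6019 * 1.69 = 1160.3572 J

1160.3572 J


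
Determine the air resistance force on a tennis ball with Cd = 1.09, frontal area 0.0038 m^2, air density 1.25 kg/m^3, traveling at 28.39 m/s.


Fd = 0.5 * Cd * rho * A * v^2
Fd = 0.5 * 1.09 * 1.25 * 0.0038 * 28.39^2
v^2 = 805.9921
Fd = 0.5 * 1.09 * 1.25 * 0.0038 * 805.9921 = 2.0865 N

2.0865 N


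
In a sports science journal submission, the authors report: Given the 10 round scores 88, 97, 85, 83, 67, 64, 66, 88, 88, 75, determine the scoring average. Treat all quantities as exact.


Average = sum / n
Sum = 801
Average = 801 / 10 = 80.1

80.1


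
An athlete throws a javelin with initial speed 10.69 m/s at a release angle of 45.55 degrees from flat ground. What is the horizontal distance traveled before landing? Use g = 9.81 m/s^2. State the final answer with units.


R = v^2 * sin(2*theta) / g
Convert angle to radians: theta = 45.55 deg = 0.795 rad
sin(2*theta) = sin(1.59) = 0.9998
R = 10.69^2 * 0.9998 / 9.81
R = 114.2761 * 0.9998 / 9.81 = 11.6468 m

11.6468 m


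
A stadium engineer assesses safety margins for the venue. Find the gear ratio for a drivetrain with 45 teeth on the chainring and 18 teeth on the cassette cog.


GR = front_teeth / rear_teeth
GR = 45 / 18
GR = 2.5

2.5


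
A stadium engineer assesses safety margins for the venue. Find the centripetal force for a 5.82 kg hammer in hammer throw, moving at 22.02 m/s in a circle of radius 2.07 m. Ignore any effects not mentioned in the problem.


Fc = m * v^2 / r
v^2 = 22.02^2 = 484.8804
Fc = 5.82 * 484.8804 / 2.07
Fc = 2822.0039 / 2.07 = 1363.2869 N

1363.2869 N


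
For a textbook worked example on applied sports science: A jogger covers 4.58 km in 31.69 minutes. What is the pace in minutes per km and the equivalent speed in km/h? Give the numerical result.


Pace = time / distance = 31.69 min / 4.58 km = 6.9192 min/km
Speed = distance / time_in_hours = 4.58 / 0.5282 hr
Speed = 8.6715 km/h

6.9192 min/km, 8.6715 km/h


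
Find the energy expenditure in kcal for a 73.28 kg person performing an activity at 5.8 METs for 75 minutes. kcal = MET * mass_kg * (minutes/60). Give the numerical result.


kcal = MET * mass * time_hr
Convert time: 75 min = 1.25 hr
kcal = 5.8 * 73.28 * 1.25
kcal = 531.28 kcal

531.28 kcal


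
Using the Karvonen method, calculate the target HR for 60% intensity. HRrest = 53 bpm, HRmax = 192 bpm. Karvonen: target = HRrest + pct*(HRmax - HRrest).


Target = HRrest + pct*(HRmax - HRrest)
Heart rate reserve = HRmax - HRrest = 192 - 53 = 139 bpm
Fraction = 60% = 0.6
Target = 53 + 0.6 * 139
Target = 53 + 83.4 = 136.4 bpm

136.4 bpm


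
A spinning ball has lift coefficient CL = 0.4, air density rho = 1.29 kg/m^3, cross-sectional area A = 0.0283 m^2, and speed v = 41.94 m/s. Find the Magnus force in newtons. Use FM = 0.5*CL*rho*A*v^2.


FM = 0.5 * CL * rho * A * v^2
FM = 0.5 * 0.4 * 1.29 * 0.0283 * 41.94^2
v^2 = 1758.9636
FM = 0.5 * 0.4 * 1.29 * 0.0283 * 1758.9636 = 12.8429 N

12.8429 N


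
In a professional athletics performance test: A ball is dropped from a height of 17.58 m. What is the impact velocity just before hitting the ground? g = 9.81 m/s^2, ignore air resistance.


v = sqrt(2 * g * h)
v = sqrt(2 * 9.81 * 17.58)
v = sqrt(344.9196) = 18.572 m/s

18.572 m/s


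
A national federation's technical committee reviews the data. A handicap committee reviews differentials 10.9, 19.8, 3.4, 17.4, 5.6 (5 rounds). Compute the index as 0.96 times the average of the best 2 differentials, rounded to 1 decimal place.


All differentials: 10.9, 19.8, 3.4, 17.4, 5.6
Sorted: 3.4, 5.6, 10.9, 17.4, 19.8
Best 2: 3.4, 5.6
Average of best = 9 / 2 = 4.5
Raw index = 4.5 * 0.96 = 4.32
Handicap index = round(4.32, 1) = 4.3

4.3


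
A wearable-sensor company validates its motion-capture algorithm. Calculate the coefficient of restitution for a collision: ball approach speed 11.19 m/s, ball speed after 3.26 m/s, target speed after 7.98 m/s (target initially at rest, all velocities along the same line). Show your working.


e = (v2_after - v1_after) / (v1_before - v2_before)
Numerator = 7.98 - 3.26 = 4.72
Denominator = 11.19 - 0 = 11.19
e = 4.72 / 11.19 = 0.4218

0.4218


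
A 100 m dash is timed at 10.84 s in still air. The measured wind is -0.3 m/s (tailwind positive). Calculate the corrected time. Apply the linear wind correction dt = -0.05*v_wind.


dt = -0.05 * v_wind = -0.05 * -0.3 = 0.015 s
t_corrected = t_still + dt = 10.84 + (0.015)
t_corrected = 10.855 s

10.855 s


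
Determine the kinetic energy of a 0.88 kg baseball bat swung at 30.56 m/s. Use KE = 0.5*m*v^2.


KE = 0.5 * m * v^2
KE = 0.5 * 0.88 * 30.56^2
KE = 0.5 * 0.88 * 933.9136 = 410.922 J

410.922 J


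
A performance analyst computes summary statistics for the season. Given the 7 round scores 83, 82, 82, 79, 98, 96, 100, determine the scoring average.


Average = sum / n
Sum = 620
Average = 620 / 7 = 88.5714

88.5714


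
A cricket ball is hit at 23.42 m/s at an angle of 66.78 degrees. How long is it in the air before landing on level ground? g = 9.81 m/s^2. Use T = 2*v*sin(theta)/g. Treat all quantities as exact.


T = 2*v*sin(theta)/g
sin(theta) = sin(66.78 deg) = 0.919
T = 2*23.42*0.919 / 9.81
T = 43.0459 / 9.81 = 4.388 s

4.388 s


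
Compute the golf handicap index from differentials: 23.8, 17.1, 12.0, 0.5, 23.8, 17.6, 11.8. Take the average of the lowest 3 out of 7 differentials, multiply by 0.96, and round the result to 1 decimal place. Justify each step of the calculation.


All differentials: 23.8, 17.1, 12.0, 0.5, 23.8, 17.6, 11.8
Sorted: 0.5, 11.8, 12.0, 17.1, 17.6, 23.8, 23.8
Best 3: 0.5, 11.8, 12.0
Average of best = 24.3 / 3 = 8.1
Raw index = 8.1 * 0.96 = 7.776
Handicap index = round(7.776, 1) = 7.8

7.8


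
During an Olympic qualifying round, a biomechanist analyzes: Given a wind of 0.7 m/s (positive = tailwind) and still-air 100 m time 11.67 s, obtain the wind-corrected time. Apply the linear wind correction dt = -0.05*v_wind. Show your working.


dt = -0.05 * v_wind = -0.05 * 0.7 = -0.035 s
t_corrected = t_still + dt = 11.67 + (-0.035)
t_corrected = 11.635 s

11.635 s


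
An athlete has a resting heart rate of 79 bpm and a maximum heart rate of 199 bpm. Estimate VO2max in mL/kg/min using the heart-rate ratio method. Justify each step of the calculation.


VO2max = 15.3 * HRmax / HRrest
VO2max = 15.3 * 199 / 79
VO2max = 3044.7 / 79 = 38.5405 mL/kg/min

38.5405 mL/kg/min


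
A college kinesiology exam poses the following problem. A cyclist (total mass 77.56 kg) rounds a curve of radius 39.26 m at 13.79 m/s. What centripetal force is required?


Fc = m * v^2 / r
v^2 = 13.79^2 = 190.1641
Fc = 77.56 * 190.1641 / 39.26
Fc = 14749.1276 / 39.26 = 375.6782 N

375.6782 N


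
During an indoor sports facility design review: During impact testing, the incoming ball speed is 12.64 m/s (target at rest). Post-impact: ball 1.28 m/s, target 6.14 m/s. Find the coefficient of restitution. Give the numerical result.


e = (v2_after - v1_after) / (v1_before - v2_before)
Numerator = 6.14 - 1.28 = 4.86
Denominator = 12.64 - 0 = 12.64
e = 4.86 / 12.64 = 0.3845

0.3845


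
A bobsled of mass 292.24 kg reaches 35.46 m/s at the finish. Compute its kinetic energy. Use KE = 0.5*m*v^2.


KE = 0.5 * m * v^2
KE = 0.5 * 292.24 * 35.46^2
KE = 0.5 * 292.24 * 1257.4116 = 183732.983 J

183732.983 J


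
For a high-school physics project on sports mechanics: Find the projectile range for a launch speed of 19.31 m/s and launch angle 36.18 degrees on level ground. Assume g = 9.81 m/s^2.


R = v^2 * sin(2*theta) / g
Convert angle to radians: theta = 36.18 deg = 0.6315 rad
sin(2*theta) = sin(1.2629) = 0.953
R = 19.31^2 * 0.953 / 9.81
R = 372.8761 * 0.953 / 9.81 = 36.2226 m

36.2226 m


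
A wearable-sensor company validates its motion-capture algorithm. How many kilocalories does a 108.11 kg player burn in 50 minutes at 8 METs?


kcal = MET * mass * time_hr
Convert time: 50 min = 0.8333 hr
kcal = 8 * 108.11 * 0.8333
kcal = 720.7333 kcal

720.7333 kcal


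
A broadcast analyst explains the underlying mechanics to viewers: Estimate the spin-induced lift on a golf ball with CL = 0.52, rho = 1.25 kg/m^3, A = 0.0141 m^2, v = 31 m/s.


FM = 0.5 * CL * rho * A * v^2
FM = 0.5 * 0.52 * 1.25 * 0.0141 * 31^2
v^2 = 961
FM = 0.5 * 0.52 * 1.25 * 0.0141 * 961 = 4.4038 N

4.4038 N


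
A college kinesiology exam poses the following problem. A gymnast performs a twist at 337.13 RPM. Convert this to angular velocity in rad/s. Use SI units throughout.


omega = RPM * 2 * pi / 60
omega = 337.13 * 2 * 3.14159 / 60
omega = 2118.2503 / 60 = 35.3042 rad/s

35.3042 rad/s


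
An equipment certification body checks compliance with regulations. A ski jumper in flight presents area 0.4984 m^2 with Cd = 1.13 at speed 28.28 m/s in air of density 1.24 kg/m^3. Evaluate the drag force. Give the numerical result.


Fd = 0.5 * Cd * rho * A * v^2
Fd = 0.5 * 1.13 * 1.24 * 0.4984 * 28.28^2
v^2 = 799.7584
Fd = 0.5 * 1.13 * 1.24 * 0.4984 * 799.7584 = 279.2589 N

279.2589 N


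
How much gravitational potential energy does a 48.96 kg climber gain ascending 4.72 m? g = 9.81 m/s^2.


PE = m * g * h
PE = 48.96 * 9.81 * 4.72
PE = 480.2976 * 4.72 = 2267.0047 J

2267.0047 J


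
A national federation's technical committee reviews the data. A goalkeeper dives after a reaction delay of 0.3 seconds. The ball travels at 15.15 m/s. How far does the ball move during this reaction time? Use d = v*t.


d = v * t
d = 15.15 * 0.3
d = 4.545 m

4.545 m


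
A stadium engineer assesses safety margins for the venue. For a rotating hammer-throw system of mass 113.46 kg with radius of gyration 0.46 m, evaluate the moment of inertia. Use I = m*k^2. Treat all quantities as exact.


I = m * k^2
I = 113.46 * 0.46^2
I = 113.46 * 0.2116 = 24.0081 kg*m^2

24.0081 kg*m^2


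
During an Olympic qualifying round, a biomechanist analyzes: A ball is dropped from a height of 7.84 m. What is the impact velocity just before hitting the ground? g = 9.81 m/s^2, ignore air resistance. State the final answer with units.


v = sqrt(2 * g * h)
v = sqrt(2 * 9.81 * 7.84)
v = sqrt(153.8208) = 12.4025 m/s

12.4025 m/s


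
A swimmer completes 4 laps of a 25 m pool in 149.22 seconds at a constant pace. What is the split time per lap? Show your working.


Split time = total_time / n_laps = 149.22 / 4
Split time = 37.305 s per lap

37.305 s


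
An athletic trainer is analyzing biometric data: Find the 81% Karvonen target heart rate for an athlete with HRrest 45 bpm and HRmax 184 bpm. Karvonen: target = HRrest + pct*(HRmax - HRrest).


Target = HRrest + pct*(HRmax - HRrest)
Heart rate reserve = HRmax - HRrest = 184 - 45 = 139 bpm
Fraction = 81% = 0.81
Target = 45 + 0.81 * 139
Target = 45 + 112.59 = 157.59 bpm

157.59 bpm


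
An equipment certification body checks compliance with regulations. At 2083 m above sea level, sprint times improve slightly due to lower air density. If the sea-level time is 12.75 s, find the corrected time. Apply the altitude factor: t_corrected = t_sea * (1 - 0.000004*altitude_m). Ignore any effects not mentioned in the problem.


Correction factor = 1 - 0.000004 * 2083 = 0.991668
t_corrected = t_sea * factor = 12.75 * 0.991668
t_corrected = 12.6438 s

12.6438 s


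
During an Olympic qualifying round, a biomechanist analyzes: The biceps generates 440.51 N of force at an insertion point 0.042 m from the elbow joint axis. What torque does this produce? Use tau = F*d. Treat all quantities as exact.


tau = F * d
tau = 440.51 * 0.042
tau = 18.5014 N*m

18.5014 N*m


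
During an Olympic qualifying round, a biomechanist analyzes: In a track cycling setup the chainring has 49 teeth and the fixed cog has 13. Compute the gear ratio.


GR = front_teeth / rear_teeth
GR = 49 / 13
GR = 3.7692

3.7692


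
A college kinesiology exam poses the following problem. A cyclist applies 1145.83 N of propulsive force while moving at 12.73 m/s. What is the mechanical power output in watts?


P = F * v
P = 1145.83 * 12.73
P = 14586.4159 W

14586.4159 W


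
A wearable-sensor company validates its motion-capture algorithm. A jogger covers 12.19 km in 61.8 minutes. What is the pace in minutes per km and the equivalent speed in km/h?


Pace = time / distance = 61.8 min / 12.19 km = 5.0697 min/km
Speed = distance / time_in_hours = 12.19 / 1.03 hr
Speed = 11.835 km/h

5.0697 min/km, 11.835 km/h


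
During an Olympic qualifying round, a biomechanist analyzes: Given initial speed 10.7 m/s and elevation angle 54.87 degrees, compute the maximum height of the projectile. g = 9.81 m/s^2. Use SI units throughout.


H = (v*sin(theta))^2 / (2*g)
vy = v*sin(theta) = 10.7 * sin(54.87 deg) = 8.751 m/s
H = vy^2 / (2*g) = 76.5796 / (2*9.81)
H = 76.5796 / 19.62 = 3.9031 m

3.9031 m


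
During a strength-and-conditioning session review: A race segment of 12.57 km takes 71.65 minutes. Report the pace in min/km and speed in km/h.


Pace = time / distance = 71.65 min / 12.57 km = 5.7001 min/km
Speed = distance / time_in_hours = 12.57 / 1.1942 hr
Speed = 10.5262 km/h

5.7001 min/km, 10.5262 km/h


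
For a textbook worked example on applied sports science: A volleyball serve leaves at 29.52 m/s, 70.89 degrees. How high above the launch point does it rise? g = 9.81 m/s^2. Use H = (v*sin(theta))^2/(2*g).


H = (v*sin(theta))^2 / (2*g)
vy = v*sin(theta) = 29.52 * sin(70.89 deg) = 27.8932 m/s
H = vy^2 / (2*g) = 778.0309 / (2*9.81)
H = 778.0309 / 19.62 = 39.655 m

39.655 m


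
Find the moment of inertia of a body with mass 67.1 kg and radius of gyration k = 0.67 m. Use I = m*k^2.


I = m * k^2
I = 67.1 * 0.67^2
I = 67.1 * 0.4489 = 30.1212 kg*m^2

30.1212 kg*m^2


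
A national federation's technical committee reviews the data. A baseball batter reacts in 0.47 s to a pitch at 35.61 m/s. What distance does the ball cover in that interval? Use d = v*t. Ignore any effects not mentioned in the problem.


d = v * t
d = 35.61 * 0.47
d = 16.7367 m

16.7367 m


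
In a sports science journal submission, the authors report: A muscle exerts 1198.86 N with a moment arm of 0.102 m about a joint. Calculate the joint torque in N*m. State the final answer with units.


tau = F * d
tau = 1198.86 * 0.102
tau = 122.2837 N*m

122.2837 N*m


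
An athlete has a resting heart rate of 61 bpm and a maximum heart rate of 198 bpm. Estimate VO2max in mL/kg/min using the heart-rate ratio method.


VO2max = 15.3 * HRmax / HRrest
VO2max = 15.3 * 198 / 61
VO2max = 3029.4 / 61 = 49.6623 mL/kg/min

49.6623 mL/kg/min


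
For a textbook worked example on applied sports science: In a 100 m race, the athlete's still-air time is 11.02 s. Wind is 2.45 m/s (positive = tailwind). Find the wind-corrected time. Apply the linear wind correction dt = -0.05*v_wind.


dt = -0.05 * v_wind = -0.05 * 2.45 = -0.1225 s
t_corrected = t_still + dt = 11.02 + (-0.1225)
t_corrected = 10.8975 s

10.8975 s


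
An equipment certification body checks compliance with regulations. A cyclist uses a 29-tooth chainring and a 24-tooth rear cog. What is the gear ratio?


GR = front_teeth / rear_teeth
GR = 29 / 24
GR = 1.2083

1.2083


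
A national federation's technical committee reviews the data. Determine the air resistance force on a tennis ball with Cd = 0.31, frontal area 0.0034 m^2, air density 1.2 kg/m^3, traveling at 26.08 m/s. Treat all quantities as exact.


Fd = 0.5 * Cd * rho * A * v^2
Fd = 0.5 * 0.31 * 1.2 * 0.0034 * 26.08^2
v^2 = 680.1664
Fd = 0.5 * 0.31 * 1.2 * 0.0034 * 680.1664 = 0.4301 N

0.4301 N


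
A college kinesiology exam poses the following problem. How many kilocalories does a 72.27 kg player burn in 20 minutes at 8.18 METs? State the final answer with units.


kcal = MET * mass * time_hr
Convert time: 20 min = 0.3333 hr
kcal = 8.18 * 72.27 * 0.3333
kcal = 197.0562 kcal

197.0562 kcal


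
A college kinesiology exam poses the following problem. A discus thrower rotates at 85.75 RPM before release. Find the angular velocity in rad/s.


omega = RPM * 2 * pi / 60
omega = 85.75 * 2 * 3.14159 / 60
omega = 538.7831 / 60 = 8.9797 rad/s

8.9797 rad/s


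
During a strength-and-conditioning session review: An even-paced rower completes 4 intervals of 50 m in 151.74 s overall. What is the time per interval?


Split time = total_time / n_laps = 151.74 / 4
Split time = 37.935 s per lap

37.935 s


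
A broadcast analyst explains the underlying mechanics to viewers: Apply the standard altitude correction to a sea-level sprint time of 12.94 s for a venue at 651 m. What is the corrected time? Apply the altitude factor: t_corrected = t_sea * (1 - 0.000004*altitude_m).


Correction factor = 1 - 0.000004 * 651 = 0.997396
t_corrected = t_sea * factor = 12.94 * 0.997396
t_corrected = 12.9063 s

12.9063 s


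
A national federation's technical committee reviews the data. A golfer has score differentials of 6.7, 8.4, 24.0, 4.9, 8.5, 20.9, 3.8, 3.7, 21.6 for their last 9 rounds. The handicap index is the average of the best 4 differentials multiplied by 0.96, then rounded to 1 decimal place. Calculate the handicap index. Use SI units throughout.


All differentials: 6.7, 8.4, 24.0, 4.9, 8.5, 20.9, 3.8, 3.7, 21.6
Sorted: 3.7, 3.8, 4.9, 6.7, 8.4, 8.5, 20.9, 21.6, 24.0
Best 4: 3.7, 3.8, 4.9, 6.7
Average of best = 19.1 / 4 = 4.775
Raw index = 4.775 * 0.96 = 4.584
Handicap index = round(4.584, 1) = 4.6

4.6


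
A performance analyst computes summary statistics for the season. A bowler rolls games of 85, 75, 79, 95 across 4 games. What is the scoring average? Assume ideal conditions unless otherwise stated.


Average = sum / n
Sum = 334
Average = 334 / 4 = 83.5

83.5


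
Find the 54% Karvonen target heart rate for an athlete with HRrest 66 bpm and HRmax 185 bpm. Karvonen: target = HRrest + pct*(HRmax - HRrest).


Target = HRrest + pct*(HRmax - HRrest)
Heart rate reserve = HRmax - HRrest = 185 - 66 = 119 bpm
Fraction = 54% = 0.54
Target = 66 + 0.54 * 119
Target = 66 + 64.26 = 130.26 bpm

130.26 bpm


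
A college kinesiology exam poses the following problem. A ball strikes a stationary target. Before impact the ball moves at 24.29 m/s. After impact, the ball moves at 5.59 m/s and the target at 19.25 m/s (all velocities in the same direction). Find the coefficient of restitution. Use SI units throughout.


e = (v2_after - v1_after) / (v1_before - v2_before)
Numerator = 19.25 - 5.59 = 13.66
Denominator = 24.29 - 0 = 24.29
e = 13.66 / 24.29 = 0.5624

0.5624


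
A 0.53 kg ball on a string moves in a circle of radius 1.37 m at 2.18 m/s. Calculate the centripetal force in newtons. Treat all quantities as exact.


Fc = m * v^2 / r
v^2 = 2.18^2 = 4.7524
Fc = 0.53 * 4.7524 / 1.37
Fc = 2.5188 / 1.37 = 1.8385 N

1.8385 N


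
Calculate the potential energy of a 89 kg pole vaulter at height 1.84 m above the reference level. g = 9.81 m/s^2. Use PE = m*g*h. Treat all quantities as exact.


PE = m * g * h
PE = 89 * 9.81 * 1.84
PE = 873.09 * 1.84 = 1606.4856 J

1606.4856 J


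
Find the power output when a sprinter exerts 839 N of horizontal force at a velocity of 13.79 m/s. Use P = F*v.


P = F * v
P = 839 * 13.79
P = 11569.81 W

11569.81 W


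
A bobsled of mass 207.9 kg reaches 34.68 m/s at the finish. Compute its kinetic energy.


KE = 0.5 * m * v^2
KE = 0.5 * 207.9 * 34.68^2
KE = 0.5 * 207.9 * 1202.7024 = 125020.9145 J

125020.9145 J


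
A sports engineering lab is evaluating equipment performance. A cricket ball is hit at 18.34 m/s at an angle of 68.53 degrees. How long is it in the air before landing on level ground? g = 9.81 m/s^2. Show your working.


T = 2*v*sin(theta)/g
sin(theta) = sin(68.53 deg) = 0.9306
T = 2*18.34*0.9306 / 9.81
T = 34.1348 / 9.81 = 3.4796 s

3.4796 s


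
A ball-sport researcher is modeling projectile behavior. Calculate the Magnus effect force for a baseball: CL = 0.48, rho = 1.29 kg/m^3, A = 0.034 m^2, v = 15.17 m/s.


FM = 0.5 * CL * rho * A * v^2
FM = 0.5 * 0.48 * 1.29 * 0.034 * 15.17^2
v^2 = 230.1289
FM = 0.5 * 0.48 * 1.29 * 0.034 * 230.1289 = 2.4224 N

2.4224 N


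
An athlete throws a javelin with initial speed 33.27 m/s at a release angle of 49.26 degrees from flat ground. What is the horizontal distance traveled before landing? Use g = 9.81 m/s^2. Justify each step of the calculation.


R = v^2 * sin(2*theta) / g
Convert angle to radians: theta = 49.26 deg = 0.8597 rad
sin(2*theta) = sin(1.7195) = 0.989
R = 33.27^2 * 0.989 / 9.81
R = 1106.8929 * 0.989 / 9.81 = 111.5879 m

111.5879 m


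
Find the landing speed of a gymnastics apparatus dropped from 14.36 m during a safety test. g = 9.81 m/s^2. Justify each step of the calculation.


v = sqrt(2 * g * h)
v = sqrt(2 * 9.81 * 14.36)
v = sqrt(281.7432) = 16.7852 m/s

16.7852 m/s


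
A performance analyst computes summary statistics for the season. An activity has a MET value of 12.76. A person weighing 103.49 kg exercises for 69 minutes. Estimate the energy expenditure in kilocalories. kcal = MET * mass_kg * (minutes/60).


kcal = MET * mass * time_hr
Convert time: 69 min = 1.15 hr
kcal = 12.76 * 103.49 * 1.15
kcal = 1518.6123 kcal

1518.6123 kcal


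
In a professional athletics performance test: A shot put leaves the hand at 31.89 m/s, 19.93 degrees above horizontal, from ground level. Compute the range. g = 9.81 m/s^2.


R = v^2 * sin(2*theta) / g
Convert angle to radians: theta = 19.93 deg = 0.3478 rad
sin(2*theta) = sin(0.6957) = 0.6409
R = 31.89^2 * 0.6409 / 9.81
R = 1016.9721 * 0.6409 / 9.81 = 66.4415 m

66.4415 m


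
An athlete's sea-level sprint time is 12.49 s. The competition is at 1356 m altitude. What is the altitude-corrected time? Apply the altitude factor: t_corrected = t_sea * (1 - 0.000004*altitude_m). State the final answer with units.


Correction factor = 1 - 0.000004 * 1356 = 0.994576
t_corrected = t_sea * factor = 12.49 * 0.994576
t_corrected = 12.4223 s

12.4223 s


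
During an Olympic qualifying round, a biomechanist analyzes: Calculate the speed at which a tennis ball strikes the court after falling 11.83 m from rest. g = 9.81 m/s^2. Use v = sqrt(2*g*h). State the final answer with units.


v = sqrt(2 * g * h)
v = sqrt(2 * 9.81 * 11.83)
v = sqrt(232.1046) = 15.235 m/s

15.235 m/s


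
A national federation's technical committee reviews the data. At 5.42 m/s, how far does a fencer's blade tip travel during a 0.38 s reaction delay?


d = v * t
d = 5.42 * 0.38
d = 2.0596 m

2.0596 m


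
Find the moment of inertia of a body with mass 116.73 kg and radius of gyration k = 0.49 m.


I = m * k^2
I = 116.73 * 0.49^2
I = 116.73 * 0.2401 = 28.0269 kg*m^2

28.0269 kg*m^2


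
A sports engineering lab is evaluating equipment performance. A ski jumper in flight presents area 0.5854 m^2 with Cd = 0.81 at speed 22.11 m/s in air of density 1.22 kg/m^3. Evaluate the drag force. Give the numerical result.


Fd = 0.5 * Cd * rho * A * v^2
Fd = 0.5 * 0.81 * 1.22 * 0.5854 * 22.11^2
v^2 = 488.8521
Fd = 0.5 * 0.81 * 1.22 * 0.5854 * 488.8521 = 141.3986 N

141.3986 N


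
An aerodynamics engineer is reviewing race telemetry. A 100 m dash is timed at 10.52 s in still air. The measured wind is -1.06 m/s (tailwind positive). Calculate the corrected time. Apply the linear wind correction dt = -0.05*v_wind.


dt = -0.05 * v_wind = -0.05 * -1.06 = 0.053 s
t_corrected = t_still + dt = 10.52 + (0.053)
t_corrected = 10.573 s

10.573 s


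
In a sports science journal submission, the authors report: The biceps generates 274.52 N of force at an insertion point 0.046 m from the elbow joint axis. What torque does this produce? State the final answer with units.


tau = F * d
tau = 274.52 * 0.046
tau = 12.6279 N*m

12.6279 N*m


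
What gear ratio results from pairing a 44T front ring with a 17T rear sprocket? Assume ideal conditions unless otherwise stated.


GR = front_teeth / rear_teeth
GR = 44 / 17
GR = 2.5882

2.5882


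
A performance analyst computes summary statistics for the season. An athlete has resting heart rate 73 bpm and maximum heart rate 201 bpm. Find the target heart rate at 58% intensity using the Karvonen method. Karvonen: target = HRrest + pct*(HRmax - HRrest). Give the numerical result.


Target = HRrest + pct*(HRmax - HRrest)
Heart rate reserve = HRmax - HRrest = 201 - 73 = 128 bpm
Fraction = 58% = 0.58
Target = 73 + 0.58 * 128
Target = 73 + 74.24 = 147.24 bpm

147.24 bpm


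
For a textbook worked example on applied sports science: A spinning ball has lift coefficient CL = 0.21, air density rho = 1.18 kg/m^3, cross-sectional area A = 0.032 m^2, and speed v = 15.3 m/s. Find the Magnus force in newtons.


FM = 0.5 * CL * rho * A * v^2
FM = 0.5 * 0.21 * 1.18 * 0.032 * 15.3^2
v^2 = 234.09
FM = 0.5 * 0.21 * 1.18 * 0.032 * 234.09 = 0.9281 N

0.9281 N
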